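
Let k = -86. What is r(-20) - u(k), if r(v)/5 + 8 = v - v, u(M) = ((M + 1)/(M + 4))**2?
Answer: -276185/6724 ≈ -41.075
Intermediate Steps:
u(M) = (1 + M)**2/(4 + M)**2 (u(M) = ((1 + M)/(4 + M))**2 = (1 + M)**2/(4 + M)**2)
r(v) = -40 (r(v) = -40 + 5*(v - v) = -40 + 5*0 = -40 + 0 = -40)
r(-20) - u(k) = -40 - (1 - 86)**2/(4 - 86)**2 = -40 - (-85)**2/(-82)**2 = -40 - 7225/6724 = -276185/6724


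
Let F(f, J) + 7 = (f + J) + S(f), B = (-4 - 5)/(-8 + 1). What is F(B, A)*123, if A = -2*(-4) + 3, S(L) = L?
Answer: 5658/7 ≈ 808.29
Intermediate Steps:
A = 11 (A = 8 + 3 = 11)
B = 9/7 (B = -9/(-7) = -9*(-⅐) = 9/7 ≈ 1.2857)
F(f, J) = -7 + J + 2*f (F(f, J) = -7 + ((f + J) + f) = -7 + ((J + f) + f) = -7 + (J + 2*f) = -7 + J + 2*f)
F(B, A)*123 = (-7 + 11 + 2*(9/7))*123 = (-7 + 11 + 18/7)*123 = (46/7)*123 = 5658/7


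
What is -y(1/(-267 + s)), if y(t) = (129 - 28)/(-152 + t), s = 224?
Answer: 4343/6537 ≈ 0.66437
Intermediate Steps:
y(t) = 101/(-152 + t)
-y(1/(-267 + s)) = -101/(-152 + 1/(-267 + 224)) = -101/(-152 + 1/(-43)) = -101/(-152 - 1/43) = -101/(-6537/43) = -101*(-43)/6537 = -1*(-4343/6537) = 4343/6537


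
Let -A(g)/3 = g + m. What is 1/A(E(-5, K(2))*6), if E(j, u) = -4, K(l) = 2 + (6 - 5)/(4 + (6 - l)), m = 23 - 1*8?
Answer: 1/27 ≈ 0.037037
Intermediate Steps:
m = 15 (m = 23 - 8 = 15)
K(l) = 2 + 1/(10 - l)
A(g) = -45 - 3*g (A(g) = -3*(g + 15) = -3*(15 + g) = -45 - 3*g)
1/A(E(-5, K(2))*6) = 1/(-45 - (-12)*6) = 1/(-45 - 3*(-24)) = 1/(-45 + 72) = 1/27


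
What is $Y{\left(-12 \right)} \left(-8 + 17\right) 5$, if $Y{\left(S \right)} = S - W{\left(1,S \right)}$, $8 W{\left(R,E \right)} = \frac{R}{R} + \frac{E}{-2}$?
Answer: $- \frac{4635}{8} \approx -579.38$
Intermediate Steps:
$W{\left(R,E \right)} = \frac{1}{8} - \frac{E}{16}$ ($W{\left(R,E \right)} = \frac{\frac{R}{R} + \frac{E}{-2}}{8} = \frac{1 + E \left(- \frac{1}{2}\right)}{8} = \frac{1 - \frac{E}{2}}{8} = \frac{1}{8} - \frac{E}{16}$)
$Y{\left(S \right)} = - \frac{1}{8} + \frac{17 S}{16}$ ($Y{\left(S \right)} = S - \left(\frac{1}{8} - \frac{S}{16}\right) = S + \left(- \frac{1}{8} + \frac{S}{16}\right) = - \frac{1}{8} + \frac{17 S}{16}$)
$Y{\left(-12 \right)} \left(-8 + 17\right) 5 = \left(- \frac{1}{8} + \frac{17}{16} \left(-12\right)\right) \left(-8 + 17\right) 5 = \left(- \frac{1}{8} - \frac{51}{4}\right) 9 \cdot 5 = \left(- \frac{103}{8}\right) 45 = - \frac{4635}{8}$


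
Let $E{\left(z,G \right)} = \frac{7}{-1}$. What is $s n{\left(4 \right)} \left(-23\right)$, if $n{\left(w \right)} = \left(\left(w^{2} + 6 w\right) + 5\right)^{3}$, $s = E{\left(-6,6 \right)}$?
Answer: $14671125$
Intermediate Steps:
$E{\left(z,G \right)} = -7$ ($E{\left(z,G \right)} = 7 \left(-1\right) = -7$)
$s = -7$
$n{\left(w \right)} = \left(5 + w^{2} + 6 w\right)^{3}$
$s n{\left(4 \right)} \left(-23\right) = - 7 \left(5 + 4^{2} + 6 \cdot 4\right)^{3} \left(-23\right) = - 7 \left(5 + 16 + 24\right)^{3} \left(-23\right) = - 7 \cdot 45^{3} \left(-23\right) = \left(-7\right) 91125 \left(-23\right) = \left(-637875\right) \left(-23\right) = 14671125$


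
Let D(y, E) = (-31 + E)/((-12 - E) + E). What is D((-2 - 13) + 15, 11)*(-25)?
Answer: -125/3 ≈ -41.667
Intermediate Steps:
D(y, E) = 31/12 - E/12 (D(y, E) = (-31 + E)/(-12) = (-31 + E)*(-1/12) = 31/12 - E/12)
D((-2 - 13) + 15, 11)*(-25) = (31/12 - 1/12*11)*(-25) = (31/12 - 11/12)*(-25) = (5/3)*(-25) = -125/3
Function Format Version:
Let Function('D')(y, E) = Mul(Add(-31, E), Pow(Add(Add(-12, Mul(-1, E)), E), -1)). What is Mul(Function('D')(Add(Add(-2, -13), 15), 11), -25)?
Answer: Rational(-125, 3) ≈ -41.667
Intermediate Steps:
Function('D')(y, E) = Add(Rational(31, 12), Mul(Rational(-1, 12), E)) (Function('D')(y, E) = Mul(Add(-31, E), Pow(-12, -1)) = Mul(Add(-31, E), Rational(-1, 12)) = Add(Rational(31, 12), Mul(Rational(-1, 12), E)))
Mul(Function('D')(Add(Add(-2, -13), 15), 11), -25) = Mul(Add(Rational(31, 12), Mul(Rational(-1, 12), 11)), -25) = Mul(Add(Rational(31, 12), Rational(-11, 12)), -25) = Mul(Rational(5, 3), -25) = Rational(-125, 3)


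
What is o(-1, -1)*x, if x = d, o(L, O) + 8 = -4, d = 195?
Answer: -2340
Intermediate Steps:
o(L, O) = -12 (o(L, O) = -8 - 4 = -12)
x = 195
o(-1, -1)*x = -12*195 = -2340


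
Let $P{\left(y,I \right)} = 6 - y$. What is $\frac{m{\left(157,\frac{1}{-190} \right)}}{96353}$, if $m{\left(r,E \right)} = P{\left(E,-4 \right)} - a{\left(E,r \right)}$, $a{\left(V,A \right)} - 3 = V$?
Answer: $\frac{286}{9153535} \approx 3.1245 \cdot 10^{-5}$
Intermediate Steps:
$a{\left(V,A \right)} = 3 + V$
$m{\left(r,E \right)} = 3 - 2 E$ ($m{\left(r,E \right)} = \left(6 - E\right) - \left(3 + E\right) = 3 - 2 E$)
$\frac{m{\left(157,\frac{1}{-190} \right)}}{96353} = \frac{3 - \frac{2}{-190}}{96353} = \left(3 - - \frac{1}{95}\right) \frac{1}{96353} = \left(3 + \frac{1}{95}\right) \frac{1}{96353} = \frac{286}{95} \cdot \frac{1}{96353} = \frac{286}{9153535}$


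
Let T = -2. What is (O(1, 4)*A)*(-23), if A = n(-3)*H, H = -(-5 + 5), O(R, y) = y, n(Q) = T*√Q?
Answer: 0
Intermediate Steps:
n(Q) = -2*√Q
H = 0 (H = -1*0 = 0)
A = 0 (A = -2*I*√3*0 = 0)
(O(1, 4)*A)*(-23) = (4*0)*(-23) = 0*(-23) = 0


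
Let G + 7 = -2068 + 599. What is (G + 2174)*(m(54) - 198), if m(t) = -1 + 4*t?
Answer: 11866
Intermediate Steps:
G = -1476 (G = -7 + (-2068 + 599) = -7 - 1469 = -1476)
(G + 2174)*(m(54) - 198) = (-1476 + 2174)*((-1 + 4*54) - 198) = 698*((-1 + 216) - 198) = 698*(215 - 198) = 698*17 = 11866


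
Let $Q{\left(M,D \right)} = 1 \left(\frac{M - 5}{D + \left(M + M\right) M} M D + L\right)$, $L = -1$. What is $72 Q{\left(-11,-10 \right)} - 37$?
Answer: $- \frac{19001}{29} \approx -655.21$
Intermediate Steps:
$Q{\left(M,D \right)} = -1 + \frac{D M \left(-5 + M\right)}{D + 2 M^{2}}$ ($Q{\left(M,D \right)} = 1 \left(\frac{M - 5}{D + \left(M + M\right) M} M D - 1\right) = 1 \left(\frac{-5 + M}{D + 2 M M} M D - 1\right) = 1 \left(\frac{-5 + M}{D + 2 M^{2}} M D - 1\right) = 1 \left(\frac{M \left(-5 + M\right)}{D + 2 M^{2}} D - 1\right) = 1 \left(\frac{D M \left(-5 + M\right)}{D + 2 M^{2}} - 1\right) = 1 \left(-1 + \frac{D M \left(-5 + M\right)}{D + 2 M^{2}}\right) = -1 + \frac{D M \left(-5 + M\right)}{D + 2 M^{2}}$)
$72 Q{\left(-11,-10 \right)} - 37 = 72 \frac{\left(-1\right) \left(-10\right) - 2 \left(-11\right)^{2} - 10 \left(-11\right)^{2} - \left(-50\right) \left(-11\right)}{-10 + 2 \left(-11\right)^{2}} - 37 = 72 \frac{10 - 242 - 1210 - 550}{-10 + 2 \cdot 121} - 37 = 72 \frac{10 - 242 - 1210 - 550}{-10 + 242} - 37 = 72 \cdot \frac{1}{232} \left(-1992\right) - 37 = 72 \left(- \frac{249}{29}\right) - 37 = - \frac{17928}{29} - 37 = - \frac{19001}{29}$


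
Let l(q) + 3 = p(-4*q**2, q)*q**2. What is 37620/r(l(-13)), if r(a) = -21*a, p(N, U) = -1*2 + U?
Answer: 2090/2961 ≈ 0.70584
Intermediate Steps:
p(N, U) = -2 + U
l(q) = -3 + q**2*(-2 + q) (l(q) = -3 + (-2 + q)*q**2 = -3 + q**2*(-2 + q))
37620/r(l(-13)) = 37620/((-21*(-3 + (-13)**2*(-2 - 13)))) = 37620/((-21*(-3 + 169*(-15)))) = 37620/((-21*(-3 - 2535))) = 37620/((-21*(-2538))) = 37620/53298 = 37620*(1/53298) = 2090/2961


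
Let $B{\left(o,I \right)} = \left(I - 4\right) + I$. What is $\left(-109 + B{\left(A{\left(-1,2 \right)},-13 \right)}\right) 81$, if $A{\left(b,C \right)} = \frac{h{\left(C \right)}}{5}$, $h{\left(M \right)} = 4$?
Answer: $-11259$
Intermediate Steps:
$A{\left(b,C \right)} = \frac{4}{5}$
$B{\left(o,I \right)} = -4 + 2 I$ ($B{\left(o,I \right)} = \left(I - 4\right) + I = \left(-4 + I\right) + I = -4 + 2 I$)
$\left(-109 + B{\left(A{\left(-1,2 \right)},-13 \right)}\right) 81 = \left(-109 + \left(-4 + 2 \left(-13\right)\right)\right) 81 = \left(-109 - 30\right) 81 = \left(-139\right) 81 = -11259$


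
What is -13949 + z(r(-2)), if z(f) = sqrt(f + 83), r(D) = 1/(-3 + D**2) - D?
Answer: -13949 + sqrt(86) ≈ -13940.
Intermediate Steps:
z(f) = sqrt(83 + f)
-13949 + z(r(-2)) = -13949 + sqrt(83 + (1 - 1*(-2)**3 + 3*(-2))/(-3 + (-2)**2)) = -13949 + sqrt(83 + (1 - 1*(-8) - 6)/(-3 + 4)) = -13949 + sqrt(83 + (1 + 8 - 6)/1) = -13949 + sqrt(83 + 1*3) = -13949 + sqrt(83 + 3) = -13949 + sqrt(86)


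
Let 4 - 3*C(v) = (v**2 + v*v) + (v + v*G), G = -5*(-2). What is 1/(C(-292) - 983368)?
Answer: -3/3117416 ≈ -9.6234e-7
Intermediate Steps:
G = 10
C(v) = 4/3 - 11*v/3 - 2*v**2/3 (C(v) = 4/3 - ((v**2 + v*v) + (v + v*10))/3 = 4/3 - ((v**2 + v**2) + (v + 10*v))/3 = 4/3 - (2*v**2 + 11*v)/3 = 4/3 + (-11*v/3 - 2*v**2/3) = 4/3 - 11*v/3 - 2*v**2/3)
1/(C(-292) - 983368) = 1/((4/3 - 11/3*(-292) - 2/3*(-292)**2) - 983368) = 1/((4/3 + 3212/3 - 2/3*85264) - 983368) = 1/((4/3 + 3212/3 - 170528/3) - 983368) = 1/(-167312/3 - 983368) = 1/(-3117416/3) = -3/3117416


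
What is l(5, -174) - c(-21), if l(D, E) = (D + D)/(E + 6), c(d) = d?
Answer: 1759/84 ≈ 20.940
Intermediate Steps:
l(D, E) = 2*D/(6 + E) (l(D, E) = (2*D)/(6 + E) = 2*D/(6 + E))
l(5, -174) - c(-21) = 2*5/(6 - 174) - 1*(-21) = 2*5/(-168) + 21 = 2*5*(-1/168) + 21 = -5/84 + 21 = 1759/84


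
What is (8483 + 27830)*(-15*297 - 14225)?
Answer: -678326840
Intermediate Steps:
(8483 + 27830)*(-15*297 - 14225) = 36313*(-4455 - 14225) = 36313*(-18680) = -678326840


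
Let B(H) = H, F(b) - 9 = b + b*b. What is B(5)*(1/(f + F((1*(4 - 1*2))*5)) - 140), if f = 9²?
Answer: -27999/40 ≈ -699.97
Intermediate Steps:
F(b) = 9 + b + b² (F(b) = 9 + (b + b*b) = 9 + (b + b²) = 9 + b + b²)
f = 81
B(5)*(1/(f + F((1*(4 - 1*2))*5)) - 140) = 5*(1/(81 + (9 + (1*(4 - 1*2))*5 + ((1*(4 - 1*2))*5)²)) - 140) = 5*(1/(81 + (9 + (1*(4 - 2))*5 + ((1*(4 - 2))*5)²)) - 140) = 5*(1/(81 + (9 + (1*2)*5 + ((1*2)*5)²)) - 140) = 5*(1/(81 + (9 + 2*5 + (2*5)²)) - 140) = 5*(1/(81 + (9 + 10 + 10²)) - 140) = 5*(1/(81 + (9 + 10 + 100)) - 140) = 5*(1/(81 + 119) - 140) = 5*(1/200 - 140) = 5*(-27999/200) = -27999/40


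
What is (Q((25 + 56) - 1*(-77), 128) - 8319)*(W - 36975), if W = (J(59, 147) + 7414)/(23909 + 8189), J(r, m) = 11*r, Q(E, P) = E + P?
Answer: 866698982461/2918 ≈ 2.9702e+8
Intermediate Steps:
W = 733/2918 (W = (11*59 + 7414)/(23909 + 8189) = (649 + 7414)/32098 = 8063*(1/32098) = 733/2918 ≈ 0.25120)
(Q((25 + 56) - 1*(-77), 128) - 8319)*(W - 36975) = ((((25 + 56) - 1*(-77)) + 128) - 8319)*(733/2918 - 36975) = (((81 + 77) + 128) - 8319)*(-107892317/2918) = ((158 + 128) - 8319)*(-107892317/2918) = (286 - 8319)*(-107892317/2918) = -8033*(-107892317/2918) = 866698982461/2918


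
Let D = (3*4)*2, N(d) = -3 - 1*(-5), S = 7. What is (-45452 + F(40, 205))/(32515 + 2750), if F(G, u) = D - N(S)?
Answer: -9086/7053 ≈ -1.2882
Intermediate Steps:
N(d) = 2 (N(d) = -3 + 5 = 2)
D = 24 (D = 12*2 = 24)
F(G, u) = 22 (F(G, u) = 24 - 1*2 = 24 - 2 = 22)
(-45452 + F(40, 205))/(32515 + 2750) = (-45452 + 22)/(32515 + 2750) = -45430/35265 = -45430*1/35265 = -9086/7053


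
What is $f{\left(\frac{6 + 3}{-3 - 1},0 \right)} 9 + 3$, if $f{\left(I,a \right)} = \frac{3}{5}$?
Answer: $\frac{42}{5} \approx 8.4$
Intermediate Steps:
$f{\left(I,a \right)} = \frac{3}{5}$ ($f{\left(I,a \right)} = 3 \cdot \frac{1}{5} = \frac{3}{5}$)
$f{\left(\frac{6 + 3}{-3 - 1},0 \right)} 9 + 3 = \frac{3}{5} \cdot 9 + 3 = \frac{27}{5} + 3 = \frac{42}{5}$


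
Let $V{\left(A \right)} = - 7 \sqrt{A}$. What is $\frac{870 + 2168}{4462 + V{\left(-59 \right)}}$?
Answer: $\frac{13555556}{19912335} + \frac{21266 i \sqrt{59}}{19912335} \approx 0.68076 + 0.0082033 i$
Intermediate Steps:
$\frac{870 + 2168}{4462 + V{\left(-59 \right)}} = \frac{870 + 2168}{4462 - 7 \sqrt{-59}} = \frac{3038}{4462 - 7 i \sqrt{59}}$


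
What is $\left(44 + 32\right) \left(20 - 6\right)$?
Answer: $1064$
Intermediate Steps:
$\left(44 + 32\right) \left(20 - 6\right) = 76 \cdot 14 = 1064$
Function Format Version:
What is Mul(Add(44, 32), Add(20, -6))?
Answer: 1064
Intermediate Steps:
Mul(Add(44, 32), Add(20, -6)) = Mul(76, 14) = 1064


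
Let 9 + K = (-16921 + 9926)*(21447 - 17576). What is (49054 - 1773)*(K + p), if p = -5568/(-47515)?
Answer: -4679345012068154/3655 ≈ -1.2803e+12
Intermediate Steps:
p = 5568/47515 (p = -5568*(-1/47515) = 5568/47515 ≈ 0.11718)
K = -27077654 (K = -9 + (-16921 + 9926)*(21447 - 17576) = -9 - 6995*3871 = -9 - 27077645 = -27077654)
(49054 - 1773)*(K + p) = (49054 - 1773)*(-27077654 + 5568/47515) = 47281*(-1286594724242/47515) = -4679345012068154/3655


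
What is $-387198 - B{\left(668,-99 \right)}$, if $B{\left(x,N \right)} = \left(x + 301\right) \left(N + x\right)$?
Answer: $-938559$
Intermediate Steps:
$B{\left(x,N \right)} = \left(301 + x\right) \left(N + x\right)$
$-387198 - B{\left(668,-99 \right)} = -387198 - \left(668^{2} + 301 \left(-99\right) + 301 \cdot 668 - 66132\right) = -387198 - \left(446224 - 29799 + 201068 - 66132\right) = -387198 - 551361 = -938559$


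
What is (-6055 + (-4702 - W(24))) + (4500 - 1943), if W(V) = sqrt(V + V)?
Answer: -8200 - 4*sqrt(3) ≈ -8206.9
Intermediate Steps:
W(V) = sqrt(2)*sqrt(V) (W(V) = sqrt(2*V) = sqrt(2)*sqrt(V))
(-6055 + (-4702 - W(24))) + (4500 - 1943) = (-6055 + (-4702 - sqrt(2)*sqrt(24))) + (4500 - 1943) = (-6055 + (-4702 - sqrt(2)*2*sqrt(6))) + 2557 = (-6055 + (-4702 - 4*sqrt(3))) + 2557 = (-10757 - 4*sqrt(3)) + 2557 = -8200 - 4*sqrt(3)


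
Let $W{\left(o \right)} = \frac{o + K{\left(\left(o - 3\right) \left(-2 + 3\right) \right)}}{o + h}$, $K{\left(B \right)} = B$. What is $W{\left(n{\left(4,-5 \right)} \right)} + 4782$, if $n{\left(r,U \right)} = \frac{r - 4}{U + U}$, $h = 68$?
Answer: $\frac{325173}{68} \approx 4782.0$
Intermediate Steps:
$n{\left(r,U \right)} = \frac{-4 + r}{2 U}$
$W{\left(o \right)} = \frac{-3 + 2 o}{68 + o}$ ($W{\left(o \right)} = \frac{o + \left(o - 3\right) \left(-2 + 3\right)}{o + 68} = \frac{o + \left(-3 + o\right) 1}{68 + o} = \frac{o + \left(-3 + o\right)}{68 + o} = \frac{-3 + 2 o}{68 + o}$)
$W{\left(n{\left(4,-5 \right)} \right)} + 4782 = \frac{-3 + 2 \frac{-4 + 4}{2 \left(-5\right)}}{68 + \frac{-4 + 4}{2 \left(-5\right)}} + 4782 = \frac{-3 + 2 \cdot \frac{1}{2} \left(- \frac{1}{5}\right) 0}{68 + \frac{1}{2} \left(- \frac{1}{5}\right) 0} + 4782 = \frac{-3 + 2 \cdot 0}{68 + 0} + 4782 = \frac{-3 + 0}{68} + 4782 = \frac{1}{68} \left(-3\right) + 4782 = - \frac{3}{68} + 4782 = \frac{325173}{68}$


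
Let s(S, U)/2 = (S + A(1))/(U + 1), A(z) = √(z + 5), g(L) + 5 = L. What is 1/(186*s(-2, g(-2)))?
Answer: -1/62 - √6/124 ≈ -0.035883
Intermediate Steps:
g(L) = -5 + L
A(z) = √(5 + z)
s(S, U) = 2*(S + √6)/(1 + U) (s(S, U) = 2*((S + √(5 + 1))/(U + 1)) = 2*((S + √6)/(1 + U)) = 2*(S + √6)/(1 + U))
1/(186*s(-2, g(-2))) = 1/(186*(2*(-2 + √6)/(1 + (-5 - 2)))) = 1/(186*(2*(-2 + √6)/(1 - 7))) = 1/(186*(2*(-2 + √6)/(-6))) = 1/(186*(2*(-⅙)*(-2 + √6))) = 1/(186*(⅔ - √6/3)) = 1/(124 - 62*√6)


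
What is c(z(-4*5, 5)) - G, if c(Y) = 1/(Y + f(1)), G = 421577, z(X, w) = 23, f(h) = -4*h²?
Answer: -8009962/19 ≈ -4.2158e+5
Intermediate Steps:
c(Y) = 1/(-4 + Y) (c(Y) = 1/(Y - 4*1²) = 1/(Y - 4*1) = 1/(Y - 4) = 1/(-4 + Y))
c(z(-4*5, 5)) - G = 1/(-4 + 23) - 1*421577 = 1/19 - 421577 = -8009962/19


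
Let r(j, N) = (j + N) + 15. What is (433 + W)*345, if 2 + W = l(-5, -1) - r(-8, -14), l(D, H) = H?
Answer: 150765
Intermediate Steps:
r(j, N) = 15 + N + j (r(j, N) = (N + j) + 15 = 15 + N + j)
W = 4 (W = -2 + (-1 - (15 - 14 - 8)) = -2 + (-1 - 1*(-7)) = -2 + (-1 + 7) = -2 + 6 = 4)
(433 + W)*345 = (433 + 4)*345 = 437*345 = 150765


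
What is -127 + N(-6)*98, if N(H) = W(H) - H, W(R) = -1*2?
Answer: 265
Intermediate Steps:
W(R) = -2
N(H) = -2 - H
-127 + N(-6)*98 = -127 + (-2 - 1*(-6))*98 = -127 + (-2 + 6)*98 = -127 + 4*98 = -127 + 392 = 265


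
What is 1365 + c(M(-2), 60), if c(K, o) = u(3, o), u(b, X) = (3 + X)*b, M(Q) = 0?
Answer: 1554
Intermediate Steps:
u(b, X) = b*(3 + X)
c(K, o) = 9 + 3*o (c(K, o) = 3*(3 + o) = 9 + 3*o)
1365 + c(M(-2), 60) = 1365 + (9 + 3*60) = 1365 + (9 + 180) = 1365 + 189 = 1554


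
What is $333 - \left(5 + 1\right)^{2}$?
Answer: $297$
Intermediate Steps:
$333 - \left(5 + 1\right)^{2} = 333 - 6^{2} = 333 - 36 = 297$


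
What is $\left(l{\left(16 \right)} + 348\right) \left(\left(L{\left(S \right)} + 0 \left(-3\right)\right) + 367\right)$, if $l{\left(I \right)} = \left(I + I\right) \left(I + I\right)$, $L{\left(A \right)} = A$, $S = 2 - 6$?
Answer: $498036$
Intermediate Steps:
$S = -4$ ($S = 2 - 6 = -4$)
$l{\left(I \right)} = 4 I^{2}$ ($l{\left(I \right)} = 2 I 2 I = 4 I^{2}$)
$\left(l{\left(16 \right)} + 348\right) \left(\left(L{\left(S \right)} + 0 \left(-3\right)\right) + 367\right) = \left(4 \cdot 16^{2} + 348\right) \left(\left(-4 + 0 \left(-3\right)\right) + 367\right) = \left(4 \cdot 256 + 348\right) \left(\left(-4 + 0\right) + 367\right) = \left(1024 + 348\right) \left(-4 + 367\right) = 1372 \cdot 363 = 498036$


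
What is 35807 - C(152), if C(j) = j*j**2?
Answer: -3476001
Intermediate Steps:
C(j) = j**3
35807 - C(152) = 35807 - 1*152**3 = 35807 - 1*3511808 = 35807 - 3511808 = -3476001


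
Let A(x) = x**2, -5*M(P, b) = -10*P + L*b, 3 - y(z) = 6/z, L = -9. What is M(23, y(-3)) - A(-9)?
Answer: -26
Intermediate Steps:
y(z) = 3 - 6/z
M(P, b) = 2*P + 9*b/5 (M(P, b) = -(-10*P - 9*b)/5 = 2*P + 9*b/5)
M(23, y(-3)) - A(-9) = (2*23 + 9*(3 - 6/(-3))/5) - 1*(-9)**2 = (46 + 9*(3 - 6*(-1/3))/5) - 1*81 = (46 + 9*(3 + 2)/5) - 81 = (46 + (9/5)*5) - 81 = (46 + 9) - 81 = 55 - 81 = -26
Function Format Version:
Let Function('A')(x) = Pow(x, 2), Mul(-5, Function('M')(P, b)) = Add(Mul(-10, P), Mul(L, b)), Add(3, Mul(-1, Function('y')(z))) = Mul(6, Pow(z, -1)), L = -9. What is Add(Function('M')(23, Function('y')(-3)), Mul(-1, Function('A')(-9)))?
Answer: -26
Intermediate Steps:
Function('y')(z) = Add(3, Mul(-6, Pow(z, -1))) (Function('y')(z) = Add(3, Mul(-1, Mul(6, Pow(z, -1)))) = Add(3, Mul(-6, Pow(z, -1))))
Function('M')(P, b) = Add(Mul(2, P), Mul(Rational(9, 5), b)) (Function('M')(P, b) = Mul(Rational(-1, 5), Add(Mul(-10, P), Mul(-9, b))) = Add(Mul(2, P), Mul(Rational(9, 5), b)))
Add(Function('M')(23, Function('y')(-3)), Mul(-1, Function('A')(-9))) = Add(Add(Mul(2, 23), Mul(Rational(9, 5), Add(3, Mul(-6, Pow(-3, -1))))), Mul(-1, Pow(-9, 2))) = Add(Add(46, Mul(Rational(9, 5), Add(3, Mul(-6, Rational(-1, 3))))), Mul(-1, 81)) = Add(Add(46, Mul(Rational(9, 5), Add(3, 2))), -81) = Add(Add(46, Mul(Rational(9, 5), 5)), -81) = Add(Add(46, 9), -81) = Add(55, -81) = -26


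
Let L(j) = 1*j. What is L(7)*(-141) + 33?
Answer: -954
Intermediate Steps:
L(j) = j
L(7)*(-141) + 33 = 7*(-141) + 33 = -987 + 33 = -954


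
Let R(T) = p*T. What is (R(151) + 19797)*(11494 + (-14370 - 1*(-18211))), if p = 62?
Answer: 447153265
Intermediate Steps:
R(T) = 62*T
(R(151) + 19797)*(11494 + (-14370 - 1*(-18211))) = (62*151 + 19797)*(11494 + (-14370 - 1*(-18211))) = (9362 + 19797)*(11494 + (-14370 + 18211)) = 29159*(11494 + 3841) = 29159*15335 = 447153265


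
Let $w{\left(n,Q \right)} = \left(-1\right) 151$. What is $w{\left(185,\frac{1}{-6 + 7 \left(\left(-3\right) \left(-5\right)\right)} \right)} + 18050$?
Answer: $17899$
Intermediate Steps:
$w{\left(n,Q \right)} = -151$
$w{\left(185,\frac{1}{-6 + 7 \left(\left(-3\right) \left(-5\right)\right)} \right)} + 18050 = -151 + 18050 = 17899$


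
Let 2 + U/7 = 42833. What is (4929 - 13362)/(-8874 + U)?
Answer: -937/32327 ≈ -0.028985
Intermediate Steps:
U = 299817 (U = -14 + 7*42833 = -14 + 299831 = 299817)
(4929 - 13362)/(-8874 + U) = (4929 - 13362)/(-8874 + 299817) = -8433/290943 = -8433*1/290943 = -937/32327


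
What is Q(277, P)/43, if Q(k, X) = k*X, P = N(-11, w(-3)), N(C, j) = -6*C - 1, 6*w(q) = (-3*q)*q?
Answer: 18005/43 ≈ 418.72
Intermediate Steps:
w(q) = -q²/2 (w(q) = ((-3*q)*q)/6 = (-3*q²)/6 = -q²/2)
N(C, j) = -1 - 6*C
P = 65 (P = -1 - 6*(-11) = -1 + 66 = 65)
Q(k, X) = X*k
Q(277, P)/43 = (65*277)/43 = 18005*(1/43) = 18005/43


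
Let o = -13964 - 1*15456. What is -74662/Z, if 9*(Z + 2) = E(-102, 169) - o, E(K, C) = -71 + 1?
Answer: -335979/14666 ≈ -22.909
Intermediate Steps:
E(K, C) = -70
o = -29420 (o = -13964 - 15456 = -29420)
Z = 29332/9 (Z = -2 + (-70 - 1*(-29420))/9 = -2 + (-70 + 29420)/9 = -2 + (⅑)*29350 = -2 + 29350/9 = 29332/9 ≈ 3259.1)
-74662/Z = -74662/29332/9 = -74662*9/29332 = -335979/14666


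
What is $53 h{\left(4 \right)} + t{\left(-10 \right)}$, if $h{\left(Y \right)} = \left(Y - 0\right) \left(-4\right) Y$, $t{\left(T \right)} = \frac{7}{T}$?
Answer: $- \frac{33927}{10} \approx -3392.7$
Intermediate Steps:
$h{\left(Y \right)} = - 4 Y^{2}$ ($h{\left(Y \right)} = \left(Y + 0\right) \left(-4\right) Y = Y \left(-4\right) Y = - 4 Y Y = - 4 Y^{2}$)
$53 h{\left(4 \right)} + t{\left(-10 \right)} = 53 \left(- 4 \cdot 4^{2}\right) + \frac{7}{-10} = 53 \left(\left(-4\right) 16\right) + 7 \left(- \frac{1}{10}\right) = 53 \left(-64\right) - \frac{7}{10} = -3392 - \frac{7}{10} = - \frac{33927}{10}$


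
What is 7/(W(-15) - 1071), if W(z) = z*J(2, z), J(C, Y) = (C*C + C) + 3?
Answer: -7/1206 ≈ -0.0058043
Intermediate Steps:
J(C, Y) = 3 + C + C² (J(C, Y) = (C² + C) + 3 = (C + C²) + 3 = 3 + C + C²)
W(z) = 9*z (W(z) = z*(3 + 2 + 2²) = z*(3 + 2 + 4) = z*9 = 9*z)
7/(W(-15) - 1071) = 7/(9*(-15) - 1071) = 7/(-135 - 1071) = 7/(-1206) = 7*(-1/1206) = -7/1206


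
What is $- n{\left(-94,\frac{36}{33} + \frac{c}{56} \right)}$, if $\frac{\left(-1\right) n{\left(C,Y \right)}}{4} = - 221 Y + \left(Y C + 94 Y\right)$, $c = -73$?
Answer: $\frac{28951}{154} \approx 187.99$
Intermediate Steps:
$n{\left(C,Y \right)} = 508 Y - 4 C Y$ ($n{\left(C,Y \right)} = - 4 \left(- 221 Y + \left(Y C + 94 Y\right)\right) = - 4 \left(- 221 Y + \left(C Y + 94 Y\right)\right) = - 4 \left(- 221 Y + \left(94 Y + C Y\right)\right) = - 4 \left(- 127 Y + C Y\right) = 508 Y - 4 C Y$)
$- n{\left(-94,\frac{36}{33} + \frac{c}{56} \right)} = - 4 \left(\frac{36}{33} - \frac{73}{56}\right) \left(127 - -94\right) = - 4 \left(36 \cdot \frac{1}{33} - \frac{73}{56}\right) \left(127 + 94\right) = - 4 \left(\frac{12}{11} - \frac{73}{56}\right) 221 = - \frac{4 \left(-131\right) 221}{616} = \left(-1\right) \left(- \frac{28951}{154}\right) = \frac{28951}{154}$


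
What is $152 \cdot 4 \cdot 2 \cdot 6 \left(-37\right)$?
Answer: $-269952$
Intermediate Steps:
$152 \cdot 4 \cdot 2 \cdot 6 \left(-37\right) = 152 \cdot 8 \cdot 6 \left(-37\right) = 152 \cdot 48 \left(-37\right) = 7296 \left(-37\right) = -269952$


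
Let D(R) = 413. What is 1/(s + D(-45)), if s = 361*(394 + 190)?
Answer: 1/211237 ≈ 4.7340e-6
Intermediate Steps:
s = 210824 (s = 361*584 = 210824)
1/(s + D(-45)) = 1/(210824 + 413) = 1/211237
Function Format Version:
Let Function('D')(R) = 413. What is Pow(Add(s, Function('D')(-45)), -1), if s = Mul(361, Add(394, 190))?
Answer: Rational(1, 211237) ≈ 4.7340e-6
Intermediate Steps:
s = 210824 (s = Mul(361, 584) = 210824)
Pow(Add(s, Function('D')(-45)), -1) = Pow(Add(210824, 413), -1) = Pow(211237, -1) = Rational(1, 211237)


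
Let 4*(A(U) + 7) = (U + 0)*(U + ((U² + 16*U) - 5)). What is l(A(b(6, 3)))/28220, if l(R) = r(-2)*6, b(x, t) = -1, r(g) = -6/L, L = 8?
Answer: -9/56440 ≈ -0.00015946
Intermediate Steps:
r(g) = -¾ (r(g) = -6/8 = -6*⅛ = -¾)
A(U) = -7 + U*(-5 + U² + 17*U)/4 (A(U) = -7 + ((U + 0)*(U + ((U² + 16*U) - 5)))/4 = -7 + (U*(U + (-5 + U² + 16*U)))/4 = -7 + (U*(-5 + U² + 17*U))/4 = -7 + U*(-5 + U² + 17*U)/4)
l(R) = -9/2 (l(R) = -¾*6 = -9/2)
l(A(b(6, 3)))/28220 = -9/2/28220 = -9/2*1/28220 = -9/56440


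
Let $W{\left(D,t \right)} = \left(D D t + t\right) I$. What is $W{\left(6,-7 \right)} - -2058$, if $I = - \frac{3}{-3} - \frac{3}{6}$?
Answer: $\frac{3857}{2} \approx 1928.5$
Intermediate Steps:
$I = \frac{1}{2}$ ($I = \left(-3\right) \left(- \frac{1}{3}\right) - \frac{1}{2} = 1 - \frac{1}{2} = \frac{1}{2} \approx 0.5$)
$W{\left(D,t \right)} = \frac{t}{2} + \frac{t D^{2}}{2}$ ($W{\left(D,t \right)} = \left(D D t + t\right) \frac{1}{2} = \left(D^{2} t + t\right) \frac{1}{2} = \left(t D^{2} + t\right) \frac{1}{2} = \left(t + t D^{2}\right) \frac{1}{2} = \frac{t}{2} + \frac{t D^{2}}{2}$)
$W{\left(6,-7 \right)} - -2058 = \frac{1}{2} \left(-7\right) \left(1 + 6^{2}\right) - -2058 = \frac{1}{2} \left(-7\right) \left(1 + 36\right) + 2058 = \frac{1}{2} \left(-7\right) 37 + 2058 = - \frac{259}{2} + 2058 = \frac{3857}{2}$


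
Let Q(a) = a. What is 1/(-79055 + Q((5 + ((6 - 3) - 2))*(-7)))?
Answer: -1/79097 ≈ -1.2643e-5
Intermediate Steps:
1/(-79055 + Q((5 + ((6 - 3) - 2))*(-7))) = 1/(-79055 + (5 + ((6 - 3) - 2))*(-7)) = 1/(-79055 + (5 + (3 - 2))*(-7)) = 1/(-79055 + (5 + 1)*(-7)) = 1/(-79055 + 6*(-7)) = 1/(-79055 - 42) = 1/(-79097) = -1/79097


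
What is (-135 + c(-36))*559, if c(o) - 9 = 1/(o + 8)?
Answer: -1972711/28 ≈ -70454.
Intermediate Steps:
c(o) = 9 + 1/(8 + o) (c(o) = 9 + 1/(o + 8) = 9 + 1/(8 + o))
(-135 + c(-36))*559 = (-135 + (73 + 9*(-36))/(8 - 36))*559 = (-135 + (73 - 324)/(-28))*559 = (-135 - 1/28*(-251))*559 = (-135 + 251/28)*559 = -3529/28*559 = -1972711/28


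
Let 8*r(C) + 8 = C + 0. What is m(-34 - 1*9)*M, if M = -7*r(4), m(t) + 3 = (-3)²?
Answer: 21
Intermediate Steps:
r(C) = -1 + C/8 (r(C) = -1 + (C + 0)/8 = -1 + C/8)
m(t) = 6 (m(t) = -3 + (-3)² = -3 + 9 = 6)
M = 7/2 (M = -7*(-1 + (⅛)*4) = -7*(-1 + ½) = -7*(-½) = 7/2 ≈ 3.5000)
m(-34 - 1*9)*M = 6*(7/2) = 21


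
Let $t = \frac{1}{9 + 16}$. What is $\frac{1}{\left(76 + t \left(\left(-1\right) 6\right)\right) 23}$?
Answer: $\frac{25}{43562} \approx 0.00057389$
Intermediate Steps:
$t = \frac{1}{25} \approx 0.04$
$\frac{1}{\left(76 + t \left(\left(-1\right) 6\right)\right) 23} = \frac{1}{\left(76 + \frac{\left(-1\right) 6}{25}\right) 23} = \frac{1}{\left(76 + \frac{1}{25} \left(-6\right)\right) 23} = \frac{1}{\left(76 - \frac{6}{25}\right) 23} = \frac{1}{\frac{1894}{25} \cdot 23} = \frac{1}{\frac{43562}{25}} = \frac{25}{43562}$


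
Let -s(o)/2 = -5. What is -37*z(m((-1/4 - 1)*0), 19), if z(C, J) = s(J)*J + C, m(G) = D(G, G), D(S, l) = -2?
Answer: -6956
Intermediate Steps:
s(o) = 10 (s(o) = -2*(-5) = 10)
m(G) = -2
z(C, J) = C + 10*J (z(C, J) = 10*J + C = C + 10*J)
-37*z(m((-1/4 - 1)*0), 19) = -37*(-2 + 10*19) = -37*(-2 + 190) = -37*188 = -6956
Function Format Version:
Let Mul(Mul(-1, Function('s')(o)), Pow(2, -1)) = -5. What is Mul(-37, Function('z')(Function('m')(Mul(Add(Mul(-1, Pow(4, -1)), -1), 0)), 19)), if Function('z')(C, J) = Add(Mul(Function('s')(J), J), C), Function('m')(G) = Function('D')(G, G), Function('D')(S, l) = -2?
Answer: -6956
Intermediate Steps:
Function('s')(o) = 10 (Function('s')(o) = Mul(-2, -5) = 10)
Function('m')(G) = -2
Function('z')(C, J) = Add(C, Mul(10, J)) (Function('z')(C, J) = Add(Mul(10, J), C) = Add(C, Mul(10, J)))
Mul(-37, Function('z')(Function('m')(Mul(Add(Mul(-1, Pow(4, -1)), -1), 0)), 19)) = Mul(-37, Add(-2, Mul(10, 19))) = Mul(-37, Add(-2, 190)) = Mul(-37, 188) = -6956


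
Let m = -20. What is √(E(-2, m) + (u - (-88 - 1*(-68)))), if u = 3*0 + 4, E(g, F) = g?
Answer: √22 ≈ 4.6904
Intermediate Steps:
u = 4 (u = 0 + 4 = 4)
√(E(-2, m) + (u - (-88 - 1*(-68)))) = √(-2 + (4 - (-88 - 1*(-68)))) = √(-2 + (4 - (-88 + 68))) = √(-2 + (4 - 1*(-20))) = √(-2 + (4 + 20)) = √(-2 + 24) = √22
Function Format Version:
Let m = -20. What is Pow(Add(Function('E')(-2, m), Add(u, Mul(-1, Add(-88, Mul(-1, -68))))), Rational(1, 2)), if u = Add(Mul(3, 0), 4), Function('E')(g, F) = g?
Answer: Pow(22, Rational(1, 2)) ≈ 4.6904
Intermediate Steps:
u = 4 (u = Add(0, 4) = 4)
Pow(Add(Function('E')(-2, m), Add(u, Mul(-1, Add(-88, Mul(-1, -68))))), Rational(1, 2)) = Pow(Add(-2, Add(4, Mul(-1, Add(-88, Mul(-1, -68))))), Rational(1, 2)) = Pow(Add(-2, Add(4, Mul(-1, Add(-88, 68)))), Rational(1, 2)) = Pow(Add(-2, Add(4, Mul(-1, -20))), Rational(1, 2)) = Pow(Add(-2, Add(4, 20)), Rational(1, 2)) = Pow(Add(-2, 24), Rational(1, 2)) = Pow(22, Rational(1, 2))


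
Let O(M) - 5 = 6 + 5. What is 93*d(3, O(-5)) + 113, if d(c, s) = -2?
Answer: -73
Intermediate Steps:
O(M) = 16 (O(M) = 5 + (6 + 5) = 5 + 11 = 16)
93*d(3, O(-5)) + 113 = 93*(-2) + 113 = -186 + 113 = -73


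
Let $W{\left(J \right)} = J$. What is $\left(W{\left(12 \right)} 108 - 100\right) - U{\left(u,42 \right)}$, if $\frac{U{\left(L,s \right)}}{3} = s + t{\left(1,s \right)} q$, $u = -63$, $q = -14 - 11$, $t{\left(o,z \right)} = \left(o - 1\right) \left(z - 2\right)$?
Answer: $1070$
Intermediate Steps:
$t{\left(o,z \right)} = \left(-1 + o\right) \left(-2 + z\right)$
$q = -25$
$U{\left(L,s \right)} = 3 s$ ($U{\left(L,s \right)} = 3 \left(s + \left(2 - s - 2 + 1 s\right) \left(-25\right)\right) = 3 \left(s + \left(2 - s - 2 + s\right) \left(-25\right)\right) = 3 \left(s + 0 \left(-25\right)\right) = 3 \left(s + 0\right) = 3 s$)
$\left(W{\left(12 \right)} 108 - 100\right) - U{\left(u,42 \right)} = \left(12 \cdot 108 - 100\right) - 3 \cdot 42 = \left(1296 - 100\right) - 126 = 1196 - 126 = 1070$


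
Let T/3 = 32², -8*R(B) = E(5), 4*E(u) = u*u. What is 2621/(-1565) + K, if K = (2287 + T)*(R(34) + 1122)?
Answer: 300911169093/50080 ≈ 6.0086e+6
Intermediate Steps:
E(u) = u²/4 (E(u) = (u*u)/4 = u²/4)
R(B) = -25/32 (R(B) = -5²/32 = -25/32)
T = 3072 (T = 3*32² = 3*1024 = 3072)
K = 192275561/32 (K = (2287 + 3072)*(-25/32 + 1122) = 5359*(35879/32) = 192275561/32 ≈ 6.0086e+6)
2621/(-1565) + K = 2621/(-1565) + 192275561/32 = 2621*(-1/1565) + 192275561/32 = -2621/1565 + 192275561/32 = 300911169093/50080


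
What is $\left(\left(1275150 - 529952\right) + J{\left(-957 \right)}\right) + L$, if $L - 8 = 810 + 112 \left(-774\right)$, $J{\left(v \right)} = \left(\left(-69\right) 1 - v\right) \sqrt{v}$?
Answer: $659328 + 888 i \sqrt{957} \approx 6.5933 \cdot 10^{5} + 27471.0 i$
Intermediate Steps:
$J{\left(v \right)} = \sqrt{v} \left(-69 - v\right)$ ($J{\left(v \right)} = \left(-69 - v\right) \sqrt{v} = \sqrt{v} \left(-69 - v\right)$)
$L = -85870$ ($L = 8 + \left(810 + 112 \left(-774\right)\right) = 8 + \left(810 - 86688\right) = 8 - 85878 = -85870$)
$\left(\left(1275150 - 529952\right) + J{\left(-957 \right)}\right) + L = \left(\left(1275150 - 529952\right) + \sqrt{-957} \left(-69 - -957\right)\right) - 85870 = \left(745198 + i \sqrt{957} \left(-69 + 957\right)\right) - 85870 = \left(745198 + i \sqrt{957} \cdot 888\right) - 85870 = \left(745198 + 888 i \sqrt{957}\right) - 85870 = 659328 + 888 i \sqrt{957}$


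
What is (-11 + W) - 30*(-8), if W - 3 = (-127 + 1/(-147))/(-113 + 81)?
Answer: 554999/2352 ≈ 235.97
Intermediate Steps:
W = 16391/2352 (W = 3 + (-127 + 1/(-147))/(-113 + 81) = 3 + (-127 - 1/147)/(-32) = 3 - 18670/147*(-1/32) = 3 + 9335/2352 = 16391/2352 ≈ 6.9690)
(-11 + W) - 30*(-8) = (-11 + 16391/2352) - 30*(-8) = -9481/2352 + 240 = 554999/2352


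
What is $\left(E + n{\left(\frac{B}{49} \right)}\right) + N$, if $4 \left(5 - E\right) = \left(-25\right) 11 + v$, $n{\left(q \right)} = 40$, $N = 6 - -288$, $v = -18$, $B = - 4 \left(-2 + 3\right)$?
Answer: $\frac{1649}{4} \approx 412.25$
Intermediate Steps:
$B = -4$ ($B = \left(-4\right) 1 = -4$)
$N = 294$ ($N = 6 + 288 = 294$)
$E = \frac{313}{4}$ ($E = 5 - \frac{\left(-25\right) 11 - 18}{4} = 5 - \frac{-275 - 18}{4} = 5 - - \frac{293}{4} = 5 + \frac{293}{4} = \frac{313}{4} \approx 78.25$)
$\left(E + n{\left(\frac{B}{49} \right)}\right) + N = \left(\frac{313}{4} + 40\right) + 294 = \frac{473}{4} + 294 = \frac{1649}{4}$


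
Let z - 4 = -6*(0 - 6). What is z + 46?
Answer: 86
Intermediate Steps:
z = 40 (z = 4 - 6*(0 - 6) = 4 - 6*(-6) = 4 + 36 = 40)
z + 46 = 40 + 46 = 86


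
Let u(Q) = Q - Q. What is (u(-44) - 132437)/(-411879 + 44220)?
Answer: 132437/367659 ≈ 0.36022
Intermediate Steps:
u(Q) = 0
(u(-44) - 132437)/(-411879 + 44220) = (0 - 132437)/(-411879 + 44220) = -132437/(-367659) = -132437*(-1/367659) = 132437/367659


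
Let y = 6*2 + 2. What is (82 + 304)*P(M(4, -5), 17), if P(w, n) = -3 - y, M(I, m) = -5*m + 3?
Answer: -6562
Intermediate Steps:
y = 14 (y = 12 + 2 = 14)
M(I, m) = 3 - 5*m
P(w, n) = -17 (P(w, n) = -3 - 1*14 = -3 - 14 = -17)
(82 + 304)*P(M(4, -5), 17) = (82 + 304)*(-17) = 386*(-17) = -6562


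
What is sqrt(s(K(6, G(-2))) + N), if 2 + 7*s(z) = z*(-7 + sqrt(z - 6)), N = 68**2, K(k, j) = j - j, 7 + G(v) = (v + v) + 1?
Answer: sqrt(226562)/7 ≈ 67.998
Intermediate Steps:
G(v) = -6 + 2*v (G(v) = -7 + ((v + v) + 1) = -7 + (2*v + 1) = -7 + (1 + 2*v) = -6 + 2*v)
K(k, j) = 0
N = 4624
s(z) = -2/7 + z*(-7 + sqrt(-6 + z))/7 (s(z) = -2/7 + (z*(-7 + sqrt(z - 6)))/7 = -2/7 + (z*(-7 + sqrt(-6 + z)))/7 = -2/7 + z*(-7 + sqrt(-6 + z))/7)
sqrt(s(K(6, G(-2))) + N) = sqrt((-2/7 - 1*0 + (1/7)*0*sqrt(-6 + 0)) + 4624) = sqrt((-2/7 + 0 + (1/7)*0*sqrt(-6)) + 4624) = sqrt((-2/7 + 0 + (1/7)*0*(I*sqrt(6))) + 4624) = sqrt((-2/7 + 0 + 0) + 4624) = sqrt(-2/7 + 4624) = sqrt(32366/7) = sqrt(226562)/7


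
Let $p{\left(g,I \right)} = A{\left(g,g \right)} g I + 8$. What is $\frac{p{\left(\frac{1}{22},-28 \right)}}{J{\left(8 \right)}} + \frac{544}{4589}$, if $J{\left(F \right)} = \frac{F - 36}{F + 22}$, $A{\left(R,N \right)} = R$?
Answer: $- \frac{65228899}{7773766} \approx -8.3909$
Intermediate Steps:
$p{\left(g,I \right)} = 8 + I g^{2}$ ($p{\left(g,I \right)} = g g I + 8 = g^{2} I + 8 = I g^{2} + 8 = 8 + I g^{2}$)
$J{\left(F \right)} = \frac{-36 + F}{22 + F}$
$\frac{p{\left(\frac{1}{22},-28 \right)}}{J{\left(8 \right)}} + \frac{544}{4589} = \frac{8 - 28 \left(\frac{1}{22}\right)^{2}}{\frac{1}{22 + 8} \left(-36 + 8\right)} + \frac{544}{4589} = \frac{8 - \frac{28}{484}}{\frac{1}{30} \left(-28\right)} + 544 \cdot \frac{1}{4589} = \frac{8 - \frac{7}{121}}{\frac{1}{30} \left(-28\right)} + \frac{544}{4589} = \frac{8 - \frac{7}{121}}{- \frac{14}{15}} + \frac{544}{4589} = \frac{961}{121} \left(- \frac{15}{14}\right) + \frac{544}{4589} = - \frac{14415}{1694} + \frac{544}{4589} = - \frac{65228899}{7773766}$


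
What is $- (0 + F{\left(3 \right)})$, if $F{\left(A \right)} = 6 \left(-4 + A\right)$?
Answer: $6$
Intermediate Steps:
$F{\left(A \right)} = -24 + 6 A$
$- (0 + F{\left(3 \right)}) = - (0 + \left(-24 + 6 \cdot 3\right)) = - (0 + \left(-24 + 18\right)) = - (0 - 6) = \left(-1\right) \left(-6\right) = 6$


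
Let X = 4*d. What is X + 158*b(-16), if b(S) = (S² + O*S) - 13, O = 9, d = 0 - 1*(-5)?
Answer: 15662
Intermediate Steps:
d = 5 (d = 0 + 5 = 5)
X = 20 (X = 4*5 = 20)
b(S) = -13 + S² + 9*S (b(S) = (S² + 9*S) - 13 = -13 + S² + 9*S)
X + 158*b(-16) = 20 + 158*(-13 + (-16)² + 9*(-16)) = 20 + 158*(-13 + 256 - 144) = 20 + 158*99 = 20 + 15642 = 15662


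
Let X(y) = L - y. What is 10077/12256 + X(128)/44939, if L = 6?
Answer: 451355071/550772384 ≈ 0.81949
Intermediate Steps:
X(y) = 6 - y
10077/12256 + X(128)/44939 = 10077/12256 + (6 - 1*128)/44939 = 10077*(1/12256) + (6 - 128)*(1/44939) = 10077/12256 - 122*1/44939 = 10077/12256 - 122/44939 = 451355071/550772384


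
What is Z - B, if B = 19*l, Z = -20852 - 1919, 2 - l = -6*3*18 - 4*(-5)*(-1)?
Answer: -29345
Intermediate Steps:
l = 346 (l = 2 - (-6*3*18 - 4*(-5)*(-1)) = 2 - (-18*18 + 20*(-1)) = 2 - (-324 - 20) = 2 - 1*(-344) = 2 + 344 = 346)
Z = -22771
B = 6574 (B = 19*346 = 6574)
Z - B = -22771 - 1*6574 = -22771 - 6574 = -29345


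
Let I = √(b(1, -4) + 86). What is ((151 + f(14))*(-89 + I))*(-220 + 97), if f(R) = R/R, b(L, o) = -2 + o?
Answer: 1663944 - 74784*√5 ≈ 1.4967e+6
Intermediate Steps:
f(R) = 1
I = 4*√5 (I = √((-2 - 4) + 86) = √(-6 + 86) = √80 = 4*√5 ≈ 8.9443)
((151 + f(14))*(-89 + I))*(-220 + 97) = ((151 + 1)*(-89 + 4*√5))*(-220 + 97) = (152*(-89 + 4*√5))*(-123) = (-13528 + 608*√5)*(-123) = 1663944 - 74784*√5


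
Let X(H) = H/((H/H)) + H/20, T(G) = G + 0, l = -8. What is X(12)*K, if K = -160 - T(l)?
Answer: -9576/5 ≈ -1915.2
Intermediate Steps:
T(G) = G
K = -152 (K = -160 - 1*(-8) = -160 + 8 = -152)
X(H) = 21*H/20 (X(H) = H/1 + H*(1/20) = H*1 + H/20 = H + H/20 = 21*H/20)
X(12)*K = ((21/20)*12)*(-152) = (63/5)*(-152) = -9576/5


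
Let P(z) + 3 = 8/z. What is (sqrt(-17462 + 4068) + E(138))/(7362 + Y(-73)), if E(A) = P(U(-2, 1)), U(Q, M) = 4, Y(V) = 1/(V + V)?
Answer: -146/1074851 + 146*I*sqrt(13394)/1074851 ≈ -0.00013583 + 0.01572*I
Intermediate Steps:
Y(V) = 1/(2*V)
P(z) = -3 + 8/z
E(A) = -1 (E(A) = -3 + 8/4 = -3 + 8*(1/4) = -3 + 2 = -1)
(sqrt(-17462 + 4068) + E(138))/(7362 + Y(-73)) = (sqrt(-17462 + 4068) - 1)/(7362 + (1/2)/(-73)) = (sqrt(-13394) - 1)/(7362 + (1/2)*(-1/73)) = (I*sqrt(13394) - 1)/(7362 - 1/146) = (-1 + I*sqrt(13394))/(1074851/146) = (-1 + I*sqrt(13394))*(146/1074851) = -146/1074851 + 146*I*sqrt(13394)/1074851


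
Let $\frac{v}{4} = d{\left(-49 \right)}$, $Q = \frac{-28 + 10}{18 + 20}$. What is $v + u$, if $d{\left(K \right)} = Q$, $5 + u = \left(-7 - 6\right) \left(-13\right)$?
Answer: $\frac{3080}{19} \approx 162.11$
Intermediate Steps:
$Q = - \frac{9}{19}$ ($Q = - \frac{18}{38} = \left(-18\right) \frac{1}{38} = - \frac{9}{19} \approx -0.47368$)
$u = 164$ ($u = -5 + \left(-7 - 6\right) \left(-13\right) = -5 - -169 = -5 + 169 = 164$)
$d{\left(K \right)} = - \frac{9}{19}$
$v = - \frac{36}{19}$ ($v = 4 \left(- \frac{9}{19}\right) = - \frac{36}{19} \approx -1.8947$)
$v + u = - \frac{36}{19} + 164 = \frac{3080}{19}$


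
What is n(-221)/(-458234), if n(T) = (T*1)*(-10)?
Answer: -1105/229117 ≈ -0.0048229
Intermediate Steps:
n(T) = -10*T (n(T) = T*(-10) = -10*T)
n(-221)/(-458234) = -10*(-221)/(-458234) = 2210*(-1/458234) = -1105/229117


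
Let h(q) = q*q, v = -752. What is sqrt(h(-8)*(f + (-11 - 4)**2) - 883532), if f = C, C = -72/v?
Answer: 2*I*sqrt(479974763)/47 ≈ 932.27*I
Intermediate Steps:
h(q) = q**2
C = 9/94 (C = -72/(-752) = -72*(-1/752) = 9/94 ≈ 0.095745)
f = 9/94 ≈ 0.095745
sqrt(h(-8)*(f + (-11 - 4)**2) - 883532) = sqrt((-8)**2*(9/94 + (-11 - 4)**2) - 883532) = sqrt(64*(9/94 + (-15)**2) - 883532) = sqrt(64*(9/94 + 225) - 883532) = sqrt(64*(21159/94) - 883532) = sqrt(677088/47 - 883532) = sqrt(-40848916/47) = 2*I*sqrt(479974763)/47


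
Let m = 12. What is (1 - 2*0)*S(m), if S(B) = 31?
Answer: 31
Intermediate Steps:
(1 - 2*0)*S(m) = (1 - 2*0)*31 = (1 + 0)*31 = 1*31 = 31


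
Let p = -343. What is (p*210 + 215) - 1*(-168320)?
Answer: 96505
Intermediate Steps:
(p*210 + 215) - 1*(-168320) = (-343*210 + 215) - 1*(-168320) = (-72030 + 215) + 168320 = -71815 + 168320 = 96505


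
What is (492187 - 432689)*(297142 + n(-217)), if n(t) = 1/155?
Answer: 2740300040478/155 ≈ 1.7679e+10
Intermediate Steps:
n(t) = 1/155
(492187 - 432689)*(297142 + n(-217)) = (492187 - 432689)*(297142 + 1/155) = 59498*(46057011/155) = 2740300040478/155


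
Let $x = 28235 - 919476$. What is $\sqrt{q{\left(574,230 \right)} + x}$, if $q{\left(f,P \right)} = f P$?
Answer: $i \sqrt{759221} \approx 871.33 i$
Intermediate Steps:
$q{\left(f,P \right)} = P f$
$x = -891241$
$\sqrt{q{\left(574,230 \right)} + x} = \sqrt{230 \cdot 574 - 891241} = \sqrt{132020 - 891241} = \sqrt{-759221} = i \sqrt{759221}$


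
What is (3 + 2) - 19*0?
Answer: 5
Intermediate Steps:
(3 + 2) - 19*0 = 5 + 0 = 5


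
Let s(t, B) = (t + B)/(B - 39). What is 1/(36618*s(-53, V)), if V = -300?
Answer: 113/4308718 ≈ 2.6226e-5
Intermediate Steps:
s(t, B) = (B + t)/(-39 + B)
1/(36618*s(-53, V)) = 1/(36618*(((-300 - 53)/(-39 - 300)))) = 1/(36618*((-353/(-339)))) = 1/(36618*((-1/339*(-353)))) = 1/(36618*(353/339)) = (1/36618)*(339/353) = 113/4308718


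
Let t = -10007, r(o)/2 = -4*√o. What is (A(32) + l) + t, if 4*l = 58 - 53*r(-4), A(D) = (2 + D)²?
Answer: -17673/2 + 212*I ≈ -8836.5 + 212.0*I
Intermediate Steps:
r(o) = -8*√o (r(o) = 2*(-4*√o) = -8*√o)
l = 29/2 + 212*I (l = (58 - (-424)*√(-4))/4 = (58 - (-424)*2*I)/4 = (58 - (-848)*I)/4 = (58 + 848*I)/4 = 29/2 + 212*I ≈ 14.5 + 212.0*I)
(A(32) + l) + t = ((2 + 32)² + (29/2 + 212*I)) - 10007 = (34² + (29/2 + 212*I)) - 10007 = (1156 + (29/2 + 212*I)) - 10007 = (2341/2 + 212*I) - 10007 = -17673/2 + 212*I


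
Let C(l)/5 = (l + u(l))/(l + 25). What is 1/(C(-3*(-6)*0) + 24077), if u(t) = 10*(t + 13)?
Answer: 1/24103 ≈ 4.1489e-5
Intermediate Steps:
u(t) = 130 + 10*t (u(t) = 10*(13 + t) = 130 + 10*t)
C(l) = 5*(130 + 11*l)/(25 + l) (C(l) = 5*((l + (130 + 10*l))/(l + 25)) = 5*((130 + 11*l)/(25 + l)) = 5*(130 + 11*l)/(25 + l))
1/(C(-3*(-6)*0) + 24077) = 1/(5*(130 + 11*(-3*(-6)*0))/(25 - 3*(-6)*0) + 24077) = 1/(5*(130 + 11*(18*0))/(25 + 18*0) + 24077) = 1/(5*(130 + 11*0)/(25 + 0) + 24077) = 1/(5*(130 + 0)/25 + 24077) = 1/(5*(1/25)*130 + 24077) = 1/(26 + 24077) = 1/24103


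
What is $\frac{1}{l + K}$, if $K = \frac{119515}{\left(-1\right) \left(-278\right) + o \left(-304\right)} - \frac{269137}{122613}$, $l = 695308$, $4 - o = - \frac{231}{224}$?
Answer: $\frac{306900339}{213360279074111} \approx 1.4384 \cdot 10^{-6}$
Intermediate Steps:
$o = \frac{161}{32}$ ($o = 4 - - \frac{231}{224} = 4 - \left(-231\right) \frac{1}{224} = 4 - - \frac{33}{32} = 4 + \frac{33}{32} = \frac{161}{32} \approx 5.0313$)
$K = - \frac{29981835301}{306900339}$ ($K = \frac{119515}{\left(-1\right) \left(-278\right) + \frac{161}{32} \left(-304\right)} - \frac{269137}{122613} = \frac{119515}{278 - \frac{3059}{2}} - \frac{269137}{122613} = \frac{119515}{- \frac{2503}{2}} - \frac{269137}{122613} = 119515 \left(- \frac{2}{2503}\right) - \frac{269137}{122613} = - \frac{239030}{2503} - \frac{269137}{122613} = - \frac{29981835301}{306900339} \approx -97.692$)
$\frac{1}{l + K} = \frac{1}{695308 - \frac{29981835301}{306900339}} = \frac{1}{\frac{213360279074111}{306900339}} = \frac{306900339}{213360279074111}$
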